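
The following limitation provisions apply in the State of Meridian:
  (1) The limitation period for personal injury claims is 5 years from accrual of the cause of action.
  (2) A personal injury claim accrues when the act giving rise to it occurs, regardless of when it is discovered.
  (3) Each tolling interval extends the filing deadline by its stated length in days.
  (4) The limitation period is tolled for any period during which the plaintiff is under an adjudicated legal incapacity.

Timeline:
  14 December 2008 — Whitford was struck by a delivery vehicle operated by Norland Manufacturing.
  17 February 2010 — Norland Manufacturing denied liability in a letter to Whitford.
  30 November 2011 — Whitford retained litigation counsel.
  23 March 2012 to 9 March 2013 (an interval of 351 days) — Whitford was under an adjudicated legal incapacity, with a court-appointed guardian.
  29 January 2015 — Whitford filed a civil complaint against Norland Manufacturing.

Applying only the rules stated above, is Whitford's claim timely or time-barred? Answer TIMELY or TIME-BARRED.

TIME-BARRED

The cause of action accrued on 14 December 2008, the date of the act.
Adding the 5 years base period to 14 December 2008 gives a deadline of 14 December 2013, before any tolling.
The period was tolled for 351 days by the plaintiff's legal incapacity (23 March 2012 to 9 March 2013), pushing the deadline to 30 November 2014.
None of the other events listed affects the running of the period under the stated rules.
Whitford filed on 29 January 2015, after the 30 November 2014 deadline, so the action is time-barred.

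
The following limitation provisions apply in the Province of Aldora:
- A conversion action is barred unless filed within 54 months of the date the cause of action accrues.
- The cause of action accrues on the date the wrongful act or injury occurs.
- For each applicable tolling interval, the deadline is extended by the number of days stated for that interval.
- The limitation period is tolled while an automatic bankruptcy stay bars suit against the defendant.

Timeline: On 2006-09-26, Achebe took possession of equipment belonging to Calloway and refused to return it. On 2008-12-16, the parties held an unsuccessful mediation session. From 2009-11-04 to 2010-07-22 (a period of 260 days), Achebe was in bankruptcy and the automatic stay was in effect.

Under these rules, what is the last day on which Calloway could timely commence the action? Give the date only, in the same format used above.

The cause of action accrued on 2006-09-26, the date of the act.
Adding the 54 months base period to 2006-09-26 gives a deadline of 2011-03-26, before any tolling.
The automatic bankruptcy stay from 2009-11-04 to 2010-07-22 tolled the period for 260 days, extending the deadline to 2011-12-11.
The other events in the timeline have no effect on the limitation period under the stated rules.

2011-12-11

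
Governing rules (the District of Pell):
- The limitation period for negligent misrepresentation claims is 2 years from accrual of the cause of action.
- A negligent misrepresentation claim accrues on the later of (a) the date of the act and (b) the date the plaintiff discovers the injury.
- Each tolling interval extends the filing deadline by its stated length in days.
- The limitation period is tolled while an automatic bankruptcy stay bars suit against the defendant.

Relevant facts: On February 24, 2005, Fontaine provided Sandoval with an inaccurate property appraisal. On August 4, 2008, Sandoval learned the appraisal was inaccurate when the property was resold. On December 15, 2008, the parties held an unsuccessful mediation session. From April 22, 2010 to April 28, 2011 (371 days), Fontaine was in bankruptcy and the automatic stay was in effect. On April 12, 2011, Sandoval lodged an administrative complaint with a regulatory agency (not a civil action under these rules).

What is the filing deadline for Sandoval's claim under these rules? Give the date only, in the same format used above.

August 10, 2011

Taking the later of the act (February 24, 2005) and discovery (August 4, 2008), the claim accrued on August 4, 2008.
Adding the 2 years base period to August 4, 2008 gives a deadline of August 4, 2010, before any tolling.
Because the automatic bankruptcy stay ran from April 22, 2010 to April 28, 2011, the deadline is extended by 371 days to August 10, 2011.
The other events in the timeline have no effect on the limitation period under the stated rules.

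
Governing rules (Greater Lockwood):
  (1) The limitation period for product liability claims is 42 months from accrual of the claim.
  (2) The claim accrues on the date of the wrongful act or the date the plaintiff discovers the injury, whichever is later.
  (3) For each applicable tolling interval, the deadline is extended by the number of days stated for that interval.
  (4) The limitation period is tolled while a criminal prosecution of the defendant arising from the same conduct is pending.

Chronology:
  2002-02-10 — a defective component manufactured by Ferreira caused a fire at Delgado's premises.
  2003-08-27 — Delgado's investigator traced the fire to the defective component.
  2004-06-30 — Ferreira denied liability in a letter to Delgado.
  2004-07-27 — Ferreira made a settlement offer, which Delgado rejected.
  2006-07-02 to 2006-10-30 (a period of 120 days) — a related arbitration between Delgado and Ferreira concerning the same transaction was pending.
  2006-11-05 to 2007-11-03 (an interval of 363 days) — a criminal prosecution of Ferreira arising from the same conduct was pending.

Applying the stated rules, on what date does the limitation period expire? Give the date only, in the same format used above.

2008-02-25

Because discovery on 2003-08-27 post-dates the 2002-02-10 act, accrual under the later-of rule falls on 2003-08-27.
42 months from 2003-08-27 is 2007-02-27.
The pending criminal prosecution from 2006-11-05 to 2007-11-03 tolled the period for 363 days, extending the deadline to 2008-02-25.
The pending related arbitration from 2006-07-02 to 2006-10-30 does not toll the period, because no stated rule makes a pending arbitration a tolling event.
None of the other events listed affects the running of the period under the stated rules.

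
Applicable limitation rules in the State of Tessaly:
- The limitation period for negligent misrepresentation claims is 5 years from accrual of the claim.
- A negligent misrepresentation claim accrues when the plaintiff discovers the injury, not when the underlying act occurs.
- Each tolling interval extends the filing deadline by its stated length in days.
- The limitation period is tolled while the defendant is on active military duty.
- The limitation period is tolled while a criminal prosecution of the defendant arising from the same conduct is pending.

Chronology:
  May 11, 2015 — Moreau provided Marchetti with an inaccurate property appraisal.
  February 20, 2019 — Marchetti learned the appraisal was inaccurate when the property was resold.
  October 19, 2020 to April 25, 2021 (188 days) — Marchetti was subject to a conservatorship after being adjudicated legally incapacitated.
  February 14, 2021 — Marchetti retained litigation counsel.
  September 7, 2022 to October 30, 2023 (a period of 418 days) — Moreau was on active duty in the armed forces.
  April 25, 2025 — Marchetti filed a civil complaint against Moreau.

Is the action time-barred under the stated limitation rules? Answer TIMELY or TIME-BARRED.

Under the discovery rule, the claim accrued on February 20, 2019, when Marchetti discovered the injury — not on the May 11, 2015 date of the underlying act.
Adding the 5 years base period to February 20, 2019 gives a deadline of February 20, 2024, before any tolling.
Because the defendant's active military service ran from September 7, 2022 to October 30, 2023, the deadline is extended by 418 days to April 13, 2025.
No stated provision tolls the period for the plaintiff's incapacity, so the interval from October 19, 2020 to April 25, 2021 has no effect on the deadline.
Nothing else in the chronology tolls or restarts the period.
The April 25, 2025 filing falls after the April 13, 2025 deadline; the claim is time-barred.

TIME-BARRED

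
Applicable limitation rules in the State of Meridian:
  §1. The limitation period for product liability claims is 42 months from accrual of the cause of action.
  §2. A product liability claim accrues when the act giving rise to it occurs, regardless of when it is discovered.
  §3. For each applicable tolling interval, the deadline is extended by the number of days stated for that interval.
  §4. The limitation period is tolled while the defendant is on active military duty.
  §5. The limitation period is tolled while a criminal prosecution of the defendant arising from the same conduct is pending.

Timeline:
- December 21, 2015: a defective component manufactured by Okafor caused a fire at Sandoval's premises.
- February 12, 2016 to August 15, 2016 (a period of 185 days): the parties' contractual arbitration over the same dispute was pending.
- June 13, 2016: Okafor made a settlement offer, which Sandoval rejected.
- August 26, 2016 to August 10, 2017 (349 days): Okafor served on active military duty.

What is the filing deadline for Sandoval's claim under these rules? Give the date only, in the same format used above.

The claim accrued on December 21, 2015, when the wrongful act occurred.
The untolled deadline — 42 months after December 21, 2015 — is June 21, 2019.
The period was tolled for 349 days by the defendant's active military service (August 26, 2016 to August 10, 2017), pushing the deadline to June 4, 2020.
Although a pending arbitration ran from February 12, 2016 to August 15, 2016, the stated rules do not make that a tolling event, so it is disregarded.
None of the other events listed affects the running of the period under the stated rules.

June 4, 2020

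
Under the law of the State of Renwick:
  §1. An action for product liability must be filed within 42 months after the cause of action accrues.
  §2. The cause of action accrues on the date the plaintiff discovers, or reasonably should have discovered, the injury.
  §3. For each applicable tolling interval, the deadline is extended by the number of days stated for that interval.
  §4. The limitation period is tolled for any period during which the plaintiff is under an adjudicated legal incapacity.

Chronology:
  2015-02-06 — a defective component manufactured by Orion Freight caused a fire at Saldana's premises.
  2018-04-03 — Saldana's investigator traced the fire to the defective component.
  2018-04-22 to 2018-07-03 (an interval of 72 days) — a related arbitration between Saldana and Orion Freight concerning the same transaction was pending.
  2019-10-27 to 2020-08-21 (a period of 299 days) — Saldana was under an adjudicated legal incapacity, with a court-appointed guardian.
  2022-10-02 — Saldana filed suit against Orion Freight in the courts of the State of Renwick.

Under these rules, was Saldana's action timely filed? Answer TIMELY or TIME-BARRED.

TIME-BARRED

Accrual is tied to discovery, so the period began on 2018-04-03 rather than on 2015-02-06 when the act occurred.
42 months from 2018-04-03 is 2021-10-03.
The plaintiff's legal incapacity from 2019-10-27 to 2020-08-21 tolled the period for 299 days, extending the deadline to 2022-07-29.
The pending related arbitration from 2018-04-22 to 2018-07-03 does not toll the period, because no stated rule makes a pending arbitration a tolling event.
The 2022-10-02 filing falls after the 2022-07-29 deadline; the claim is time-barred.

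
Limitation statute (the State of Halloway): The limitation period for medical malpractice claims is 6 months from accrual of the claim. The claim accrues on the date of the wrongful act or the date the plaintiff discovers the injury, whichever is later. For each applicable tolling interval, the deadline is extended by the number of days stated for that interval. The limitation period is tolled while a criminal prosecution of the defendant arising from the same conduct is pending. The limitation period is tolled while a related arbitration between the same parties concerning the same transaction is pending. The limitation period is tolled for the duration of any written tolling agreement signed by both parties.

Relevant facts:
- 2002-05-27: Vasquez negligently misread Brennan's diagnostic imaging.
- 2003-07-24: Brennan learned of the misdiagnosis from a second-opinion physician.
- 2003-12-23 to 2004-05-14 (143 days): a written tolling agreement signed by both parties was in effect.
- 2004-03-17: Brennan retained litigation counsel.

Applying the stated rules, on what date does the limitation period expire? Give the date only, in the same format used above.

2004-06-15

Taking the later of the act (2002-05-27) and discovery (2003-07-24), the claim accrued on 2003-07-24.
The untolled deadline — 6 months after 2003-07-24 — is 2004-01-24.
Because the written tolling agreement ran from 2003-12-23 to 2004-05-14, the deadline is extended by 143 days to 2004-06-15.
None of the other events listed affects the running of the period under the stated rules.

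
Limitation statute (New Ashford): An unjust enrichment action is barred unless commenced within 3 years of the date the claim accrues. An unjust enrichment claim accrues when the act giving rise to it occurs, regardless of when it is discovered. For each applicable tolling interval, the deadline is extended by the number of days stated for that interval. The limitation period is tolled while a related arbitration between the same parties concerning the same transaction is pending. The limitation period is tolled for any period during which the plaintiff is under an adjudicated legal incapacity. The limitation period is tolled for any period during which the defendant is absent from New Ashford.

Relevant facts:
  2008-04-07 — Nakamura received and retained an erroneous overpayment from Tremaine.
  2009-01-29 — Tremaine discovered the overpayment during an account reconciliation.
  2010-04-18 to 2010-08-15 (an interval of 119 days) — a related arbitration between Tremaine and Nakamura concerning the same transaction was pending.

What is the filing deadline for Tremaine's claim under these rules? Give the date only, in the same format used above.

2011-08-04

The claim accrued on 2008-04-07, when the wrongful act occurred; under the stated occurrence rule the 2009-01-29 discovery does not delay accrual.
The untolled deadline — 3 years after 2008-04-07 — is 2011-04-07.
The pending related arbitration from 2010-04-18 to 2010-08-15 tolled the period for 119 days, extending the deadline to 2011-08-04.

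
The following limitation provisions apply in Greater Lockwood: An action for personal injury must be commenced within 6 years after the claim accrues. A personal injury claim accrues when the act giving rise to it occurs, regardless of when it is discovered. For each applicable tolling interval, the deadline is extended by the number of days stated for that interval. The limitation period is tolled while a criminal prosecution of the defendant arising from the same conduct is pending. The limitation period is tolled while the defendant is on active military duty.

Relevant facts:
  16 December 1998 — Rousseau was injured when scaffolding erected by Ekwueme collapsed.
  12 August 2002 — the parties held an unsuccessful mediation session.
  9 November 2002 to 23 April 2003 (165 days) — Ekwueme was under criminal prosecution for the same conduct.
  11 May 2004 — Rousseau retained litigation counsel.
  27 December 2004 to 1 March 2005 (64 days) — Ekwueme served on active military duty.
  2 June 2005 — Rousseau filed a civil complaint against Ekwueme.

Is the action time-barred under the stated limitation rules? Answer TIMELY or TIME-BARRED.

The claim accrued on 16 December 1998, the date of the act.
6 years from 16 December 1998 is 16 December 2004.
The period was tolled for 165 days by the pending criminal prosecution (9 November 2002 to 23 April 2003), pushing the deadline to 30 May 2005.
The period was tolled for 64 days by the defendant's active military service (27 December 2004 to 1 March 2005), pushing the deadline to 2 August 2005.
None of the other events listed affects the running of the period under the stated rules.
The 2 June 2005 filing precedes the 2 August 2005 deadline; the claim is timely.

TIMELY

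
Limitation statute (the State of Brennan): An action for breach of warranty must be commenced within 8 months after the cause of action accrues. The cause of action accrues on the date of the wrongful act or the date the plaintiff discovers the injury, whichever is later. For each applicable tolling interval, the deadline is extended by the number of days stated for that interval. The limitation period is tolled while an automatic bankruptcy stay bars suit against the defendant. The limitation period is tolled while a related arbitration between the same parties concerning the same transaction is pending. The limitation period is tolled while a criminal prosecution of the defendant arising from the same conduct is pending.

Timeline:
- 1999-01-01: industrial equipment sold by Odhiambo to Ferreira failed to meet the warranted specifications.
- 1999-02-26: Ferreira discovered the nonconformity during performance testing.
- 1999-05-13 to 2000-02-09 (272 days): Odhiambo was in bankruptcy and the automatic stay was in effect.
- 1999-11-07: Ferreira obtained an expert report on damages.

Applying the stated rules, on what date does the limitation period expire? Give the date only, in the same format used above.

2000-07-24

Because discovery on 1999-02-26 post-dates the 1999-01-01 act, accrual under the later-of rule falls on 1999-02-26.
8 months from 1999-02-26 is 1999-10-26.
The period was tolled for 272 days by the automatic bankruptcy stay (1999-05-13 to 2000-02-09), pushing the deadline to 2000-07-24.
None of the other events listed affects the running of the period under the stated rules.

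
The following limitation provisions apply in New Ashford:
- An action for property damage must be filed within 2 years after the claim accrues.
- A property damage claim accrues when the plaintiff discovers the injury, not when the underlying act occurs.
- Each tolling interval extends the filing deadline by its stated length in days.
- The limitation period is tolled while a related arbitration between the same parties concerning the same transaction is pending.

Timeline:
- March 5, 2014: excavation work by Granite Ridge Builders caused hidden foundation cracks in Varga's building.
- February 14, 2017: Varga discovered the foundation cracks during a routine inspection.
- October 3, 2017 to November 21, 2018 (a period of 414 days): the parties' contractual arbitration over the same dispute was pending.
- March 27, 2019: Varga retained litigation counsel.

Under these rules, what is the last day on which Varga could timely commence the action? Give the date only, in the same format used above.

Under the discovery rule, the claim accrued on February 14, 2017, when Varga discovered the injury — not on the March 5, 2014 date of the underlying act.
2 years from February 14, 2017 is February 14, 2019.
The pending related arbitration from October 3, 2017 to November 21, 2018 tolled the period for 414 days, extending the deadline to April 3, 2020.
The other events in the timeline have no effect on the limitation period under the stated rules.

April 3, 2020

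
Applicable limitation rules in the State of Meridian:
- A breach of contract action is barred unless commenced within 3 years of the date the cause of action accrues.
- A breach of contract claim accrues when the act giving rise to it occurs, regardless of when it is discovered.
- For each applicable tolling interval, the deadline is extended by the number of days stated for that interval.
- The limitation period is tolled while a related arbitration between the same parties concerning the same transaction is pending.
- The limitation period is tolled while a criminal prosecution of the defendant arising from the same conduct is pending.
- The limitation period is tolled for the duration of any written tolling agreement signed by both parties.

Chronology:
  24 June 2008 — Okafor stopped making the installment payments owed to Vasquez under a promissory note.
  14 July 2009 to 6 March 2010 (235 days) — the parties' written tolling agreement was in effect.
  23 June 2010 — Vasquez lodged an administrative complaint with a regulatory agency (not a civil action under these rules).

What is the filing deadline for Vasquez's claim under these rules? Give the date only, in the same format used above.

14 February 2012

The claim accrued on 24 June 2008, when the wrongful act occurred.
The untolled deadline — 3 years after 24 June 2008 — is 24 June 2011.
The period was tolled for 235 days by the written tolling agreement (14 July 2009 to 6 March 2010), pushing the deadline to 14 February 2012.
None of the other events listed affects the running of the period under the stated rules.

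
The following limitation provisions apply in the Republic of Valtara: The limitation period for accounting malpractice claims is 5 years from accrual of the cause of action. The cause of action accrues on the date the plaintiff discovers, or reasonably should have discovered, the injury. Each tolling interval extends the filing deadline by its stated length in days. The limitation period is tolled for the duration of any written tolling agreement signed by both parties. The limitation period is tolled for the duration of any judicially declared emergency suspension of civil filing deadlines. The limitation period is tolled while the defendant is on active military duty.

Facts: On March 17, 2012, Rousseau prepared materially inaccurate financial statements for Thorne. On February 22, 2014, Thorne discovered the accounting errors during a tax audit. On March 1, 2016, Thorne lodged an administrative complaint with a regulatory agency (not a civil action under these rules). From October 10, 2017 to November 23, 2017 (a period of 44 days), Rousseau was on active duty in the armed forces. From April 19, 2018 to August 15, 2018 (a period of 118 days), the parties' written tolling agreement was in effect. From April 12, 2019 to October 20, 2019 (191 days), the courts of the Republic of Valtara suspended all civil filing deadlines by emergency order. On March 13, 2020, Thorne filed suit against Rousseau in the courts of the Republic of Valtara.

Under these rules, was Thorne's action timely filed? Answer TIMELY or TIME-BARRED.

TIME-BARRED

The claim did not accrue until Thorne discovered the injury on February 22, 2014; the March 17, 2012 act date does not start the clock under the stated rule.
Adding the 5 years base period to February 22, 2014 gives a deadline of February 22, 2019, before any tolling.
The period was tolled for 44 days by the defendant's active military service (October 10, 2017 to November 23, 2017), pushing the deadline to April 7, 2019.
The period was tolled for 118 days by the written tolling agreement (April 19, 2018 to August 15, 2018), pushing the deadline to August 3, 2019.
The period was tolled for 191 days by the emergency suspension of filing deadlines (April 12, 2019 to October 20, 2019), pushing the deadline to February 10, 2020.
The other events in the timeline have no effect on the limitation period under the stated rules.
Thorne filed on March 13, 2020, after the February 10, 2020 deadline, so the action is time-barred.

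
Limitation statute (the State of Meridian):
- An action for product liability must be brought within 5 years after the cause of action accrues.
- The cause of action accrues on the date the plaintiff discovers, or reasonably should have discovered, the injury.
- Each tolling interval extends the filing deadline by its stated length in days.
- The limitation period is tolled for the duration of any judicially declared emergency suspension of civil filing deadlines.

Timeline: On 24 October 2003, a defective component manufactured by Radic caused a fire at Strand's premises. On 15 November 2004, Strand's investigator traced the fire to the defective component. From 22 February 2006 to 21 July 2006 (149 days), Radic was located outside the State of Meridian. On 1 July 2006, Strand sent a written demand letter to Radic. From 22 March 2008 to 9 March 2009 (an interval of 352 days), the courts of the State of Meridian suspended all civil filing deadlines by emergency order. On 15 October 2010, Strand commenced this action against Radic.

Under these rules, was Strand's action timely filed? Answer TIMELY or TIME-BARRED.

TIMELY

Under the discovery rule, the claim accrued on 15 November 2004, when Strand discovered the injury — not on the 24 October 2003 date of the underlying act.
5 years from 15 November 2004 is 15 November 2009.
Because the emergency suspension of filing deadlines ran from 22 March 2008 to 9 March 2009, the deadline is extended by 352 days to 2 November 2010.
The defendant's absence from the jurisdiction from 22 February 2006 to 21 July 2006 does not toll the period, because no stated rule makes the defendant's absence a tolling event.
Nothing else in the chronology tolls or restarts the period.
The 15 October 2010 filing precedes the 2 November 2010 deadline; the claim is timely.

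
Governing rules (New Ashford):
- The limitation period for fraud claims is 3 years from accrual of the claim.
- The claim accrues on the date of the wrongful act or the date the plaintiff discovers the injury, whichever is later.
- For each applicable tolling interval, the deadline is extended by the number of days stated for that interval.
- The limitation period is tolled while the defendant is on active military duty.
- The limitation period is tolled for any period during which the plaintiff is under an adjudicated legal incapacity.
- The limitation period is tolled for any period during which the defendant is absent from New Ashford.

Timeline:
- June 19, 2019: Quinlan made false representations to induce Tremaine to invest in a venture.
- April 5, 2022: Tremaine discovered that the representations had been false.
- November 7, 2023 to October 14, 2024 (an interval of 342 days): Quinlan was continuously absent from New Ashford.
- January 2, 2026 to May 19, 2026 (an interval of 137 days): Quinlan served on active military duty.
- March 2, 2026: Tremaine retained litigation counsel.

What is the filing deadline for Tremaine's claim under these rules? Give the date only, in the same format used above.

The claim accrued on April 5, 2022 — the later of the June 19, 2019 act and the April 5, 2022 discovery.
3 years from April 5, 2022 is April 5, 2025.
Because the defendant's absence from the jurisdiction ran from November 7, 2023 to October 14, 2024, the deadline is extended by 342 days to March 13, 2026.
The period was tolled for 137 days by the defendant's active military service (January 2, 2026 to May 19, 2026), pushing the deadline to July 28, 2026.
Nothing else in the chronology tolls or restarts the period.

July 28, 2026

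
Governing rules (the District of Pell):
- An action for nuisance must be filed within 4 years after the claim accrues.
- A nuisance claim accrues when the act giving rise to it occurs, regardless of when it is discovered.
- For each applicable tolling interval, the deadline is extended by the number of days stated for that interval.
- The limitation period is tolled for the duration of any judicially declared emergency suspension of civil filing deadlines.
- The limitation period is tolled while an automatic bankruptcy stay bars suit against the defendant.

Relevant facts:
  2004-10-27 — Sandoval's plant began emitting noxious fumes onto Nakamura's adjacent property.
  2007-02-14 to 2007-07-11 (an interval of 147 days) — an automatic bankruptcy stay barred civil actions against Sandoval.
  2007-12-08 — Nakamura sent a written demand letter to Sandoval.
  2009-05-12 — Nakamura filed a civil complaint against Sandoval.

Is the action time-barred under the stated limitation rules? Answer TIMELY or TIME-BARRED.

The limitation period began to run on 2004-10-27.
4 years from 2004-10-27 is 2008-10-27.
Because the automatic bankruptcy stay ran from 2007-02-14 to 2007-07-11, the deadline is extended by 147 days to 2009-03-23.
The other events in the timeline have no effect on the limitation period under the stated rules.
The 2009-05-12 filing falls after the 2009-03-23 deadline; the claim is time-barred.

TIME-BARRED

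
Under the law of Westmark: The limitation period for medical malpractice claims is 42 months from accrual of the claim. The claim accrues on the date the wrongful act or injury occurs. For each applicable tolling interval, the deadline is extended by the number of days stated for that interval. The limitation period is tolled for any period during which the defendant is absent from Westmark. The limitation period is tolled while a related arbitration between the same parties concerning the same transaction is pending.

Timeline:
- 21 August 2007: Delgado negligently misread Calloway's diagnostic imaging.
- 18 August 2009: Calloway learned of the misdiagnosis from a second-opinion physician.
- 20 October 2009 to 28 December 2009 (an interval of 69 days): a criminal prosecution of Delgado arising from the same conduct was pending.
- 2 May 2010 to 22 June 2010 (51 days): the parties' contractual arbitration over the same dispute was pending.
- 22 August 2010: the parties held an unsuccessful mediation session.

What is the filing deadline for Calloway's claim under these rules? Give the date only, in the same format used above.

13 April 2011

Accrual is governed by the date of the act, so the period began to run on 21 August 2007; the later discovery on 18 August 2009 is irrelevant under the stated rule.
Adding the 42 months base period to 21 August 2007 gives a deadline of 21 February 2011, before any tolling.
The period was tolled for 51 days by the pending related arbitration (2 May 2010 to 22 June 2010), pushing the deadline to 13 April 2011.
No stated provision tolls the period for a criminal prosecution, so the interval from 20 October 2009 to 28 December 2009 has no effect on the deadline.
Nothing else in the chronology tolls or restarts the period.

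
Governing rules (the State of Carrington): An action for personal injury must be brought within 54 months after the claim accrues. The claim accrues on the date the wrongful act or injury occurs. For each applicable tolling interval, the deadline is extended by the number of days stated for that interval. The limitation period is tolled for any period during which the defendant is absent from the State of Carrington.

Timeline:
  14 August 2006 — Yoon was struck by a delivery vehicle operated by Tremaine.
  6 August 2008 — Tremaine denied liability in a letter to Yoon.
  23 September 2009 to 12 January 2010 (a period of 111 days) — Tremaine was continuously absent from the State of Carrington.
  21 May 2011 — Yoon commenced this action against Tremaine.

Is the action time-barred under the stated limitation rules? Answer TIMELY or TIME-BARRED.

The limitation period began to run on 14 August 2006.
54 months from 14 August 2006 is 14 February 2011.
The defendant's absence from the jurisdiction from 23 September 2009 to 12 January 2010 tolled the period for 111 days, extending the deadline to 5 June 2011.
Nothing else in the chronology tolls or restarts the period.
Filing on 21 May 2011 beat the 5 June 2011 deadline — the action is timely.

TIMELY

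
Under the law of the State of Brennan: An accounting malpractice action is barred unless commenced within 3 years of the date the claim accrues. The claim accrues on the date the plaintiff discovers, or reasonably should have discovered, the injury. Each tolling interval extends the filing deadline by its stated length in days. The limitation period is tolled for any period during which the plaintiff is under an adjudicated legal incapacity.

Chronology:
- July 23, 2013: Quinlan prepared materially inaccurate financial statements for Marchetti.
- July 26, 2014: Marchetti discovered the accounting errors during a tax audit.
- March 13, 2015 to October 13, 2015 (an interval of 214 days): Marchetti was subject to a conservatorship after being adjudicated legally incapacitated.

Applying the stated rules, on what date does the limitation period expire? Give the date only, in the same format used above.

Under the discovery rule, the claim accrued on July 26, 2014, when Marchetti discovered the injury — not on the July 23, 2013 date of the underlying act.
The untolled deadline — 3 years after July 26, 2014 — is July 26, 2017.
Because the plaintiff's legal incapacity ran from March 13, 2015 to October 13, 2015, the deadline is extended by 214 days to February 25, 2018.

February 25, 2018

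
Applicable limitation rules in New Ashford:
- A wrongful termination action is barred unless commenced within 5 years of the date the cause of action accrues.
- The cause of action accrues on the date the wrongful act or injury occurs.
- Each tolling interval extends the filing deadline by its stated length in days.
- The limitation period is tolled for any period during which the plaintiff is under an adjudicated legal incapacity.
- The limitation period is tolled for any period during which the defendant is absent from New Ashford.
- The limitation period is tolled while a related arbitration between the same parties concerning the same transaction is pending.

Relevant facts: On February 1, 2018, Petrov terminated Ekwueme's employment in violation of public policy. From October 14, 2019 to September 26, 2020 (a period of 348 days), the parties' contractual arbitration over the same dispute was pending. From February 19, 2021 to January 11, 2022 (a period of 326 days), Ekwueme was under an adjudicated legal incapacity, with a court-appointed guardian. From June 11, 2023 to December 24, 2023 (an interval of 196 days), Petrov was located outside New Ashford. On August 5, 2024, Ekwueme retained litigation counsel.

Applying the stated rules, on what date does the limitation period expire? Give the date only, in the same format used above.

The cause of action accrued on February 1, 2018, the date of the act.
Adding the 5 years base period to February 1, 2018 gives a deadline of February 1, 2023, before any tolling.
The period was tolled for 348 days by the pending related arbitration (October 14, 2019 to September 26, 2020), pushing the deadline to January 15, 2024.
The period was tolled for 326 days by the plaintiff's legal incapacity (February 19, 2021 to January 11, 2022), pushing the deadline to December 6, 2024.
The defendant's absence from the jurisdiction from June 11, 2023 to December 24, 2023 tolled the period for 196 days, extending the deadline to June 20, 2025.
None of the other events listed affects the running of the period under the stated rules.

June 20, 2025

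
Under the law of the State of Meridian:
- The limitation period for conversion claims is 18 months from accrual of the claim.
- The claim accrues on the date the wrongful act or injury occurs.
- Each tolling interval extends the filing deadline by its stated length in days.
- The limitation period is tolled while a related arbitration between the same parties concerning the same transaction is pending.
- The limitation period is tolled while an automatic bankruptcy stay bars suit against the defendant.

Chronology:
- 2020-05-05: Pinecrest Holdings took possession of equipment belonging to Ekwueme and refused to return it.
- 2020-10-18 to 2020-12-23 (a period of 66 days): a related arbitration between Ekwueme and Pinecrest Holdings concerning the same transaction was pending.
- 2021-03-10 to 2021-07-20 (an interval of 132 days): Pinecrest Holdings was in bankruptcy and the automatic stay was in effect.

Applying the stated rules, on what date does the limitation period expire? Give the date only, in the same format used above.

2022-05-22

The limitation period began to run on 2020-05-05.
18 months from 2020-05-05 is 2021-11-05.
The period was tolled for 66 days by the pending related arbitration (2020-10-18 to 2020-12-23), pushing the deadline to 2022-01-10.
The period was tolled for 132 days by the automatic bankruptcy stay (2021-03-10 to 2021-07-20), pushing the deadline to 2022-05-22.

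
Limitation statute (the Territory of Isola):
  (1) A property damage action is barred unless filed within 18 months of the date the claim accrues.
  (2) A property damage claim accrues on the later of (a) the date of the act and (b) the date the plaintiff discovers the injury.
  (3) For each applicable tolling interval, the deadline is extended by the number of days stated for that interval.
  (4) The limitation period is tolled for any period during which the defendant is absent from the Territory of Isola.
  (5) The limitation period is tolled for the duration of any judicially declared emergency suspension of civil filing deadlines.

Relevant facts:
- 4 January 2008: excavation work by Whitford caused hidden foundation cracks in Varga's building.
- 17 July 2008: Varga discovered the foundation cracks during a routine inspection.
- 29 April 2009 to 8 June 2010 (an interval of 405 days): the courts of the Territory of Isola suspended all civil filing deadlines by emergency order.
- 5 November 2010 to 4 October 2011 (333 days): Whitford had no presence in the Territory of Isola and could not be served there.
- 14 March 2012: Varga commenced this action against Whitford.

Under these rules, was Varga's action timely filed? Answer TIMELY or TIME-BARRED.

The claim accrued on 17 July 2008 — the later of the 4 January 2008 act and the 17 July 2008 discovery.
18 months from 17 July 2008 is 17 January 2010.
Because the emergency suspension of filing deadlines ran from 29 April 2009 to 8 June 2010, the deadline is extended by 405 days to 26 February 2011.
Because the defendant's absence from the jurisdiction ran from 5 November 2010 to 4 October 2011, the deadline is extended by 333 days to 25 January 2012.
The 14 March 2012 filing falls after the 25 January 2012 deadline; the claim is time-barred.

TIME-BARRED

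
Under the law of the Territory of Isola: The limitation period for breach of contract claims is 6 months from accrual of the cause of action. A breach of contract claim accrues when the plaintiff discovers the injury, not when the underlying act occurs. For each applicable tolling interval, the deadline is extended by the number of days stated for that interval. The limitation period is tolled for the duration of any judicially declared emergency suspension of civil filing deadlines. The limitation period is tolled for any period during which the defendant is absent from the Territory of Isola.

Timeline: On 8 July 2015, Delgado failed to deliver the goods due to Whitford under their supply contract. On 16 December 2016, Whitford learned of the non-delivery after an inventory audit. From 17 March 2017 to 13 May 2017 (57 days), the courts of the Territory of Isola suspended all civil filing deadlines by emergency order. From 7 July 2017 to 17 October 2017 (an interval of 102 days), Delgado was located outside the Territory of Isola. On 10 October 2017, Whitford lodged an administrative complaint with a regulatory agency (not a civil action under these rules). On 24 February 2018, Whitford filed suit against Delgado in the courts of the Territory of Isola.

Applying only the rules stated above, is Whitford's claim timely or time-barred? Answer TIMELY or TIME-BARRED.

TIME-BARRED

Accrual is tied to discovery, so the period began on 16 December 2016 rather than on 8 July 2015 when the act occurred.
Adding the 6 months base period to 16 December 2016 gives a deadline of 16 June 2017, before any tolling.
Because the emergency suspension of filing deadlines ran from 17 March 2017 to 13 May 2017, the deadline is extended by 57 days to 12 August 2017.
Because the defendant's absence from the jurisdiction ran from 7 July 2017 to 17 October 2017, the deadline is extended by 102 days to 22 November 2017.
The other events in the timeline have no effect on the limitation period under the stated rules.
Filing on 24 February 2018 missed the 22 November 2017 deadline — the action is time-barred.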